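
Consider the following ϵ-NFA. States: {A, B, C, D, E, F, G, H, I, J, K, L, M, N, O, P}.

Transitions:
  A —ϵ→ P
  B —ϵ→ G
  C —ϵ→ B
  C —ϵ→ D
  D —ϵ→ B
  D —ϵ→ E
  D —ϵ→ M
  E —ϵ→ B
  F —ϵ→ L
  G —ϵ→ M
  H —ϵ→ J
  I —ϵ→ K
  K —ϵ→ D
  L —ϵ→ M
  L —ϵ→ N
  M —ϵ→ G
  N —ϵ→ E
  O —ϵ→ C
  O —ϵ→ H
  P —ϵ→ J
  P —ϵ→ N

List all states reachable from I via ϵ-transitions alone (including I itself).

Start with {I}.
From I via ϵ: add K.
From K via ϵ: add D.
From D via ϵ: add B, E, M.
From B via ϵ: add G.
No new states can be added; the closed set is {B, D, E, G, I, K, M}.

{B, D, E, G, I, K, M}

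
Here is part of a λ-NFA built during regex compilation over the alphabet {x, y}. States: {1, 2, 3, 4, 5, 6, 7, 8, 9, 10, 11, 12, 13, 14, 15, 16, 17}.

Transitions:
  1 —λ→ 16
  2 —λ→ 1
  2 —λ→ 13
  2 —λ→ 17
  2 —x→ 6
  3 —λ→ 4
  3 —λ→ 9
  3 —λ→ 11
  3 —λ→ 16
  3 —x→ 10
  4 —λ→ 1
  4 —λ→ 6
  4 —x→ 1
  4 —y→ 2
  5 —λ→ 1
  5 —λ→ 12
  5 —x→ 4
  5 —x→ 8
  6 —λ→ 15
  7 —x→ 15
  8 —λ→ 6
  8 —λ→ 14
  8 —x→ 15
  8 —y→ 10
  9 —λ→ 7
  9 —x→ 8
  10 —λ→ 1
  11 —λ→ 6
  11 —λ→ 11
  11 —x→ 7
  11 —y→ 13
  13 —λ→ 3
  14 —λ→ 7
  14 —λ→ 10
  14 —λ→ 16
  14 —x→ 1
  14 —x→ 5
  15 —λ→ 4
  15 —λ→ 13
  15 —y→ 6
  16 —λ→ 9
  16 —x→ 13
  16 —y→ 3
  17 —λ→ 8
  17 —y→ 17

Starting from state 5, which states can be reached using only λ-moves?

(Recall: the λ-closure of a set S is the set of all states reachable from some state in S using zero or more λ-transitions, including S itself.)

Start with {5}.
From 5 via λ: add 1, 12.
From 1 via λ: add 16.
From 16 via λ: add 9.
From 9 via λ: add 7.
No new states can be added; the closed set is {1, 5, 7, 9, 12, 16}.

{1, 5, 7, 9, 12, 16}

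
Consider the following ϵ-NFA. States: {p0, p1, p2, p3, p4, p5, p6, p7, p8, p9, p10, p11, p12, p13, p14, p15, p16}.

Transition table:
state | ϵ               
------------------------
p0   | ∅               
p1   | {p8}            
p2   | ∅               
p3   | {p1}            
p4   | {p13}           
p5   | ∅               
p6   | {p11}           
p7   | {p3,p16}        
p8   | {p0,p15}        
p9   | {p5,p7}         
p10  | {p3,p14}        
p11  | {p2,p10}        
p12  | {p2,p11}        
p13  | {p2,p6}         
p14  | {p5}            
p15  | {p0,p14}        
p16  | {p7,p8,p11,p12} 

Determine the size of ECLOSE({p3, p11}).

10

Start with {p3, p11}.
From p3 via ϵ: add p1.
From p11 via ϵ: add p2, p10.
From p1 via ϵ: add p8.
From p10 via ϵ: add p14.
From p8 via ϵ: add p0, p15.
From p14 via ϵ: add p5.
ϵ-closure = {p0, p1, p2, p3, p5, p8, p10, p11, p14, p15}, which has 10 states.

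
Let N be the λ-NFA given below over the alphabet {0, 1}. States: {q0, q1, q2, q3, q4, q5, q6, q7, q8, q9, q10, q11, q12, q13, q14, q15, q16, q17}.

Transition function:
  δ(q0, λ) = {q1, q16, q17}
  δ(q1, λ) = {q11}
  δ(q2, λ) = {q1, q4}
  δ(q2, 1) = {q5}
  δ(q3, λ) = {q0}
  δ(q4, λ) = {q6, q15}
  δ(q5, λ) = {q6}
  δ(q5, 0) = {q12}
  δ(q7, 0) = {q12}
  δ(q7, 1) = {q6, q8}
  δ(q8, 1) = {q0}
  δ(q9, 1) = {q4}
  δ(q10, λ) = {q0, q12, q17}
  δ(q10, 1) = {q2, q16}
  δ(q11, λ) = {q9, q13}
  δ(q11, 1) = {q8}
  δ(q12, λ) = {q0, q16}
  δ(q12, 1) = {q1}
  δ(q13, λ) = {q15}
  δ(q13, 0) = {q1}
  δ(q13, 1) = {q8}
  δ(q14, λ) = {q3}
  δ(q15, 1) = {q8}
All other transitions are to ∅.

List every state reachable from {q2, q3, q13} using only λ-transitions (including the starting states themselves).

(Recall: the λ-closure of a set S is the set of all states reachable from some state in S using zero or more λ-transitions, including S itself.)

{q0, q1, q2, q3, q4, q6, q9, q11, q13, q15, q16, q17}

Start with {q2, q3, q13}.
From q2 via λ: add q1, q4.
From q3 via λ: add q0.
From q13 via λ: add q15.
From q0 via λ: add q16, q17.
From q1 via λ: add q11.
From q4 via λ: add q6.
From q11 via λ: add q9.
No new states can be added; the closed set is {q0, q1, q2, q3, q4, q6, q9, q11, q13, q15, q16, q17}.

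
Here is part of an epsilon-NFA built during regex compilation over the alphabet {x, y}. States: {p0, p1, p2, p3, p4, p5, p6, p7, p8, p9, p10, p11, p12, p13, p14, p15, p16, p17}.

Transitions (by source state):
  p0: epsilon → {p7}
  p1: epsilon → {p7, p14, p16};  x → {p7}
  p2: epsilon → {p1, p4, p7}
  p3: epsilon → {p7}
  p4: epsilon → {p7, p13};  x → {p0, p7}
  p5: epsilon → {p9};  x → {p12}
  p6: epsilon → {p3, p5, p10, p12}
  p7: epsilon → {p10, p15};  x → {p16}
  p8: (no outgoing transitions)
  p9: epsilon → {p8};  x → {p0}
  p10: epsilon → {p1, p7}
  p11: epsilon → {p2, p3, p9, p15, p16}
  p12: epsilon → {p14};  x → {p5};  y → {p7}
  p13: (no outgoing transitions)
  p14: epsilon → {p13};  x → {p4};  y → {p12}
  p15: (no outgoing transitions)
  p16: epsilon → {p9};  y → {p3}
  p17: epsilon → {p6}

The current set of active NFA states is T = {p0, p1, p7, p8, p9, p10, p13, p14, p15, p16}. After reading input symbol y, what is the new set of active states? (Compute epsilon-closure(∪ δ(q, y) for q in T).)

p14 on y → {p12}.
p16 on y → {p3}.
No y-transition from p0, p1, p7, p8, p9, p10, p13, p15.
Union after reading y: {p3, p12}.
Now take the epsilon-closure:
From p3 via epsilon: add p7.
From p12 via epsilon: add p14.
From p7 via epsilon: add p10, p15.
From p14 via epsilon: add p13.
From p10 via epsilon: add p1.
From p1 via epsilon: add p16.
From p16 via epsilon: add p9.
From p9 via epsilon: add p8.
No new states can be added; the closed set is {p1, p3, p7, p8, p9, p10, p12, p13, p14, p15, p16}.

{p1, p3, p7, p8, p9, p10, p12, p13, p14, p15, p16}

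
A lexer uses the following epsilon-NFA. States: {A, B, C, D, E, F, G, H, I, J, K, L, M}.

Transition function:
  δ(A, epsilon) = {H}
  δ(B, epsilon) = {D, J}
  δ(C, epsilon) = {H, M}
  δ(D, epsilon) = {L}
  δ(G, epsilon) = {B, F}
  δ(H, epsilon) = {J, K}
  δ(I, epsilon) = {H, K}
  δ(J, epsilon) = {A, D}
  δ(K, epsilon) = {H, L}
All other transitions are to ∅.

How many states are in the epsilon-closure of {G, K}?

9

Start with {G, K}.
From G via epsilon: add B, F.
From K via epsilon: add H, L.
From B via epsilon: add D, J.
From J via epsilon: add A.
epsilon-closure = {A, B, D, F, G, H, J, K, L}, which has 9 states.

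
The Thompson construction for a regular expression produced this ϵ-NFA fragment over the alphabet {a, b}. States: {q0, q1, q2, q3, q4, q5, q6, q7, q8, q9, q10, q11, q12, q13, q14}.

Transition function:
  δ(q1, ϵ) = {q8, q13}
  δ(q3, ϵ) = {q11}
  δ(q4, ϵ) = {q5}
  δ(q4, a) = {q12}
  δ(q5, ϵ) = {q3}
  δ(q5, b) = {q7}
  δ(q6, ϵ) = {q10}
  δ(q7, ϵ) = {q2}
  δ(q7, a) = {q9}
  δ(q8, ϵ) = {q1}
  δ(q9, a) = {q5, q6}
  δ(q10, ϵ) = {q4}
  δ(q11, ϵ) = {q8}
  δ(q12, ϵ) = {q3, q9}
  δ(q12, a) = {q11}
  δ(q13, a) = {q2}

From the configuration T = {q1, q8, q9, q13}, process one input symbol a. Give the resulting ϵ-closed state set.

q9 on a → {q5, q6}.
q13 on a → {q2}.
No a-transition from q1, q8.
Union after reading a: {q2, q5, q6}.
Now take the ϵ-closure:
From q5 via ϵ: add q3.
From q6 via ϵ: add q10.
From q3 via ϵ: add q11.
From q10 via ϵ: add q4.
From q11 via ϵ: add q8.
From q8 via ϵ: add q1.
From q1 via ϵ: add q13.
No new states can be added; the closed set is {q1, q2, q3, q4, q5, q6, q8, q10, q11, q13}.

{q1, q2, q3, q4, q5, q6, q8, q10, q11, q13}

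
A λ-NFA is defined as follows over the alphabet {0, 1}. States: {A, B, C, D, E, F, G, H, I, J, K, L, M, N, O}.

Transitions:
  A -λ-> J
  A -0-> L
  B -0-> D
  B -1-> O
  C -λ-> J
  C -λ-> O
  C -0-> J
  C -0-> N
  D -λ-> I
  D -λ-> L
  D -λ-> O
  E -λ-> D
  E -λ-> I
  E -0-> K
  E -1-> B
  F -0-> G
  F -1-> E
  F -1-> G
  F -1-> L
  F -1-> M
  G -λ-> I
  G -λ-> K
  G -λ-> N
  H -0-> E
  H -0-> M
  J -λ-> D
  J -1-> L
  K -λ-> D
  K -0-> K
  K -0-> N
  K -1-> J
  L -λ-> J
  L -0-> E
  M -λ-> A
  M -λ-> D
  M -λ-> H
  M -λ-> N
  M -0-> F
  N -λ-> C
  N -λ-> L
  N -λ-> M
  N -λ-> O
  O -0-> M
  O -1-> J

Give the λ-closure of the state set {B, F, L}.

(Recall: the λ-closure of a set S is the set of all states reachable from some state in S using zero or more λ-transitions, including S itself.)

Start with {B, F, L}.
From L via λ: add J.
From J via λ: add D.
From D via λ: add I, O.
No new states can be added; the closed set is {B, D, F, I, J, L, O}.

{B, D, F, I, J, L, O}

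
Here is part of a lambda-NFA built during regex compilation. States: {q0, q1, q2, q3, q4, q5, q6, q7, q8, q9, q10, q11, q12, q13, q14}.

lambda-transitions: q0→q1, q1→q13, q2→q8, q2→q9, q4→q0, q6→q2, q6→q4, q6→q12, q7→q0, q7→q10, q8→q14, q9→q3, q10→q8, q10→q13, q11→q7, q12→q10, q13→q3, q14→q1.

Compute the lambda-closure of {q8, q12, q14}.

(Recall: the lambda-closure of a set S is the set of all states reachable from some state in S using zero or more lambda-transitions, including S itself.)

{q1, q3, q8, q10, q12, q13, q14}

Start with {q8, q12, q14}.
From q12 via lambda: add q10.
From q14 via lambda: add q1.
From q1 via lambda: add q13.
From q13 via lambda: add q3.
No new states can be added; the closed set is {q1, q3, q8, q10, q12, q13, q14}.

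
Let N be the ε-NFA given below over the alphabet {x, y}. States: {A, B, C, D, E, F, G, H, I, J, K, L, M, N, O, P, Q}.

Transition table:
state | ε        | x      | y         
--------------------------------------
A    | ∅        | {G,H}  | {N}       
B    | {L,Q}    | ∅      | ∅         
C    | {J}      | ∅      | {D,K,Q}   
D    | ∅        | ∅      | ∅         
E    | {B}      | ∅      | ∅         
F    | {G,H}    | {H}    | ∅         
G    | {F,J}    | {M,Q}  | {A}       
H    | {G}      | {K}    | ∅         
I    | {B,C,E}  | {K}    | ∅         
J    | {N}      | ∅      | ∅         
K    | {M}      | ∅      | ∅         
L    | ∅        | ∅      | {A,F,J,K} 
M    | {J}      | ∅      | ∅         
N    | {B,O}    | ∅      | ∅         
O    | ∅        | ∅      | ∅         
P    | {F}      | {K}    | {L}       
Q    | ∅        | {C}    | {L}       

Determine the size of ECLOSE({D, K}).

9

Start with {D, K}.
From K via ε: add M.
From M via ε: add J.
From J via ε: add N.
From N via ε: add B, O.
From B via ε: add L, Q.
ε-closure = {B, D, J, K, L, M, N, O, Q}, which has 9 states.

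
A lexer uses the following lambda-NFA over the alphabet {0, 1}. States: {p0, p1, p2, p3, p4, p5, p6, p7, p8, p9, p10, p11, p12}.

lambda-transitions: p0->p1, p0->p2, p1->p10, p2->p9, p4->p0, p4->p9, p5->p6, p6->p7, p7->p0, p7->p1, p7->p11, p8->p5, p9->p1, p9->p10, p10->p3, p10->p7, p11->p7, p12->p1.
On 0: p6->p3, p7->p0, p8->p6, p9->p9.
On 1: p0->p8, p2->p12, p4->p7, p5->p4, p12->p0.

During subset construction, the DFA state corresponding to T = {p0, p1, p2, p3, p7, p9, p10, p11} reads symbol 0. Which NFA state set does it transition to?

{p0, p1, p2, p3, p7, p9, p10, p11}

p7 on 0 → {p0}.
p9 on 0 → {p9}.
No 0-transition from p0, p1, p2, p3, p10, p11.
Union after reading 0: {p0, p9}.
Now take the lambda-closure:
From p0 via lambda: add p1, p2.
From p9 via lambda: add p10.
From p10 via lambda: add p3, p7.
From p7 via lambda: add p11.
No new states can be added; the closed set is {p0, p1, p2, p3, p7, p9, p10, p11}.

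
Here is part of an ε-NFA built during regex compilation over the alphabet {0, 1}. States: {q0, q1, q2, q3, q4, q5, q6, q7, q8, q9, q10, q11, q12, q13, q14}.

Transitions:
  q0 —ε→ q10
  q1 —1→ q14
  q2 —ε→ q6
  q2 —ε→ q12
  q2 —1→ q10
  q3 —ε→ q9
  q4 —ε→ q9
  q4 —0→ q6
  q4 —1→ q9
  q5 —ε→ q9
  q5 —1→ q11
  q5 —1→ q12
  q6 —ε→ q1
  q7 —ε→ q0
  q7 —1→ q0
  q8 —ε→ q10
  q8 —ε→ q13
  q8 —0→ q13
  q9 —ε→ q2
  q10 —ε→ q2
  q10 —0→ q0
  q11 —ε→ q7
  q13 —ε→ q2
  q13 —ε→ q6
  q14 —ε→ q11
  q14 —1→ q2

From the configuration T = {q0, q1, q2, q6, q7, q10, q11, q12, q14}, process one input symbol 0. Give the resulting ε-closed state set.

{q0, q1, q2, q6, q10, q12}

q10 on 0 → {q0}.
No 0-transition from q0, q1, q2, q6, q7, q11, q12, q14.
Union after reading 0: {q0}.
Now take the ε-closure:
From q0 via ε: add q10.
From q10 via ε: add q2.
From q2 via ε: add q6, q12.
From q6 via ε: add q1.
No new states can be added; the closed set is {q0, q1, q2, q6, q10, q12}.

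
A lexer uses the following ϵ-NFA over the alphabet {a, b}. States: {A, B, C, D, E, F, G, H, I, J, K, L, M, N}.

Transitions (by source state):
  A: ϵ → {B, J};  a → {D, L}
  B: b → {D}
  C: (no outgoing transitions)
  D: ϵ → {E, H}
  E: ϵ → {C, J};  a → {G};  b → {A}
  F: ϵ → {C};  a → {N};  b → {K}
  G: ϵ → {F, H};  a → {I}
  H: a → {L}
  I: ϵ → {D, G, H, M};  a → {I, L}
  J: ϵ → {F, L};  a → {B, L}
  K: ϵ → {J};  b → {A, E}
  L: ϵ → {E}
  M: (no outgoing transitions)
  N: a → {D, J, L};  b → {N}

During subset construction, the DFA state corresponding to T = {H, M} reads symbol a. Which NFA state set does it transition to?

H on a → {L}.
No a-transition from M.
Union after reading a: {L}.
Now take the ϵ-closure:
From L via ϵ: add E.
From E via ϵ: add C, J.
From J via ϵ: add F.
No new states can be added; the closed set is {C, E, F, J, L}.

{C, E, F, J, L}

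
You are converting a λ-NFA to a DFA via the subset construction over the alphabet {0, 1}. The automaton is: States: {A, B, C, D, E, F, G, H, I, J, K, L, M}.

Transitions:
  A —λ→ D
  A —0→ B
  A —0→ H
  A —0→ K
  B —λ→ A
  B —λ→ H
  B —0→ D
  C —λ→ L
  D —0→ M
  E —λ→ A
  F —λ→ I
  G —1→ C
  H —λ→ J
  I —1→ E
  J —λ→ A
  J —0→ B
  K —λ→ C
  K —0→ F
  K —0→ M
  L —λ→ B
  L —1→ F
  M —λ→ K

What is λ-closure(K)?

{A, B, C, D, H, J, K, L}

Start with {K}.
From K via λ: add C.
From C via λ: add L.
From L via λ: add B.
From B via λ: add A, H.
From A via λ: add D.
From H via λ: add J.
No new states can be added; the closed set is {A, B, C, D, H, J, K, L}.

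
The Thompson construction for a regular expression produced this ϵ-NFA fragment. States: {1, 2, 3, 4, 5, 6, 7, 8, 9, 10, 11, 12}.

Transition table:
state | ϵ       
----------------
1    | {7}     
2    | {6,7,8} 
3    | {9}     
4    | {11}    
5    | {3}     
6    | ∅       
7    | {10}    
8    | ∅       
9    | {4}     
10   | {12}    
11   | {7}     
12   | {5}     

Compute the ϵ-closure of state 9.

{3, 4, 5, 7, 9, 10, 11, 12}

Start with {9}.
From 9 via ϵ: add 4.
From 4 via ϵ: add 11.
From 11 via ϵ: add 7.
From 7 via ϵ: add 10.
From 10 via ϵ: add 12.
From 12 via ϵ: add 5.
From 5 via ϵ: add 3.
No new states can be added; the closed set is {3, 4, 5, 7, 9, 10, 11, 12}.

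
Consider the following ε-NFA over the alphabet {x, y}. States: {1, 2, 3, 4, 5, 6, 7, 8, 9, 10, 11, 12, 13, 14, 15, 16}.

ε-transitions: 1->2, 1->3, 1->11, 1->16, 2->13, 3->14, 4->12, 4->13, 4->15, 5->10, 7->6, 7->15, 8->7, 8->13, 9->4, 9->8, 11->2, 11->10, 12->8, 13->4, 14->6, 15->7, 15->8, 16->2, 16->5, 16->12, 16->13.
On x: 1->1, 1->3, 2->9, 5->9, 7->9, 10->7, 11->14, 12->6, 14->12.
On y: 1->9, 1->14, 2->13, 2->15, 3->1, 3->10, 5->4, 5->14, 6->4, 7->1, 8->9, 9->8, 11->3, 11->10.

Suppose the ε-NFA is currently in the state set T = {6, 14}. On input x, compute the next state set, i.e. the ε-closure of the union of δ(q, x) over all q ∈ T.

{4, 6, 7, 8, 12, 13, 15}

14 on x → {12}.
No x-transition from 6.
Union after reading x: {12}.
Now take the ε-closure:
From 12 via ε: add 8.
From 8 via ε: add 7, 13.
From 7 via ε: add 6, 15.
From 13 via ε: add 4.
No new states can be added; the closed set is {4, 6, 7, 8, 12, 13, 15}.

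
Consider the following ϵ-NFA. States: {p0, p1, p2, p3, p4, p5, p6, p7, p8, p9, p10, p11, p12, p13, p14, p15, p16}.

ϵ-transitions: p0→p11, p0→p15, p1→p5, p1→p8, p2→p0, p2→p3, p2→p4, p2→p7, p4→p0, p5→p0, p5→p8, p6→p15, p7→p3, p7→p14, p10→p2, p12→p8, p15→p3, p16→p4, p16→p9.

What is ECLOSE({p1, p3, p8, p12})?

Start with {p1, p3, p8, p12}.
From p1 via ϵ: add p5.
From p5 via ϵ: add p0.
From p0 via ϵ: add p11, p15.
No new states can be added; the closed set is {p0, p1, p3, p5, p8, p11, p12, p15}.

{p0, p1, p3, p5, p8, p11, p12, p15}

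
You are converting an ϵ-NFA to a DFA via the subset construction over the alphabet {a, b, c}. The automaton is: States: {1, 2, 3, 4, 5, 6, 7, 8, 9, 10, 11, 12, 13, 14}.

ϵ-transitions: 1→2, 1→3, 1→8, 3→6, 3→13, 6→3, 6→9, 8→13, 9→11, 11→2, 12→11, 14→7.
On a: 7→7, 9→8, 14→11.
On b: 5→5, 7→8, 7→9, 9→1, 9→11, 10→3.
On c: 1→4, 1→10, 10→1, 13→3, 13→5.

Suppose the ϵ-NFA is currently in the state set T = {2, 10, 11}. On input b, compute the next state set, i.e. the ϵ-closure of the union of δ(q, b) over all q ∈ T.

{2, 3, 6, 9, 11, 13}

10 on b → {3}.
No b-transition from 2, 11.
Union after reading b: {3}.
Now take the ϵ-closure:
From 3 via ϵ: add 6, 13.
From 6 via ϵ: add 9.
From 9 via ϵ: add 11.
From 11 via ϵ: add 2.
No new states can be added; the closed set is {2, 3, 6, 9, 11, 13}.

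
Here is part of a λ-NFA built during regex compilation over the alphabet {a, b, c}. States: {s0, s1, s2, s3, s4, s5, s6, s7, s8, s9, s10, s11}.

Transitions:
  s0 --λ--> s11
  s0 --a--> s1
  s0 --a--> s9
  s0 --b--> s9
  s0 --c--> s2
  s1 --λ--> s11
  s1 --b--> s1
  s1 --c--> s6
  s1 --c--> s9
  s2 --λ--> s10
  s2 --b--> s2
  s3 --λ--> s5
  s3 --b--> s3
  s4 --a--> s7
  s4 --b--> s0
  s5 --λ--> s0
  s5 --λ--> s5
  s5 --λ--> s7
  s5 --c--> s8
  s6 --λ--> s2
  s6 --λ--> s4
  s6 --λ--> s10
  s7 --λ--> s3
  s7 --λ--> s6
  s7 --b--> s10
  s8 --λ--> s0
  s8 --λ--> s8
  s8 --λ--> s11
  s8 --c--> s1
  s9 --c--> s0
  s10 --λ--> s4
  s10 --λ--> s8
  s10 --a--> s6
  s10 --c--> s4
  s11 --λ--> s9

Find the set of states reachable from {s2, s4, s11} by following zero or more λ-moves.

{s0, s2, s4, s8, s9, s10, s11}

Start with {s2, s4, s11}.
From s2 via λ: add s10.
From s11 via λ: add s9.
From s10 via λ: add s8.
From s8 via λ: add s0.
No new states can be added; the closed set is {s0, s2, s4, s8, s9, s10, s11}.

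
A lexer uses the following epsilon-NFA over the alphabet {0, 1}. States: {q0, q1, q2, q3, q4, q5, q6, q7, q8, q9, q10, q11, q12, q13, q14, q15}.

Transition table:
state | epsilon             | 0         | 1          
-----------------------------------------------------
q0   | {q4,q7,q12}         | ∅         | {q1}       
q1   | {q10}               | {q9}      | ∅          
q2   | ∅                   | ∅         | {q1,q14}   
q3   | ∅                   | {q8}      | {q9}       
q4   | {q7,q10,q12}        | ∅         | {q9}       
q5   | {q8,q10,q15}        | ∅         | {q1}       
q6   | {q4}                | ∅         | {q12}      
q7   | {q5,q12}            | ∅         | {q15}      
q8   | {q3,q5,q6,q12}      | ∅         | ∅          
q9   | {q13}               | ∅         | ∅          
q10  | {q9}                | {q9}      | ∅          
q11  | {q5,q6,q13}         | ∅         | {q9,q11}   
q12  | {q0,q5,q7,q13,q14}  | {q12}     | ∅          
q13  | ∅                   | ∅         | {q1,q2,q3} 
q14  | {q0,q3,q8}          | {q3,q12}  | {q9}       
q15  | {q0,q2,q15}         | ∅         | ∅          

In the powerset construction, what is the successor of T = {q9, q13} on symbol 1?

{q1, q2, q3, q9, q10, q13}

q13 on 1 → {q1, q2, q3}.
No 1-transition from q9.
Union after reading 1: {q1, q2, q3}.
Now take the epsilon-closure:
From q1 via epsilon: add q10.
From q10 via epsilon: add q9.
From q9 via epsilon: add q13.
No new states can be added; the closed set is {q1, q2, q3, q9, q10, q13}.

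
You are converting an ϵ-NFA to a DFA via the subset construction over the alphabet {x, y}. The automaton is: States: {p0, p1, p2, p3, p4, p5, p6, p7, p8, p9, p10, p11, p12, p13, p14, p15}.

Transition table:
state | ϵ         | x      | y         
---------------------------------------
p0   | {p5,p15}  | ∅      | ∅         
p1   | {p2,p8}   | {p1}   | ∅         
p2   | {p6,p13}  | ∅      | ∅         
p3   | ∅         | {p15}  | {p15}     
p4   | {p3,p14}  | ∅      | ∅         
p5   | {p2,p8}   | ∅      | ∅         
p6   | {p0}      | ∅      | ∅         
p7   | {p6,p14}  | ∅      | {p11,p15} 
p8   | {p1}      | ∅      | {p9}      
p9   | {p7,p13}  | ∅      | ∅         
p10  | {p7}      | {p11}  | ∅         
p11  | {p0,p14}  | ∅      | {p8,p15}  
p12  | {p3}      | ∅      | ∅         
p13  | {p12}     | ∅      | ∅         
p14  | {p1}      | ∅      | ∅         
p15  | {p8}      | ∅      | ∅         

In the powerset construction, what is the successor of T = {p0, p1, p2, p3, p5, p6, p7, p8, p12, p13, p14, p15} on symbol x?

{p0, p1, p2, p3, p5, p6, p8, p12, p13, p15}

p1 on x → {p1}.
p3 on x → {p15}.
No x-transition from p0, p2, p5, p6, p7, p8, p12, p13, p14, p15.
Union after reading x: {p1, p15}.
Now take the ϵ-closure:
From p1 via ϵ: add p2, p8.
From p2 via ϵ: add p6, p13.
From p6 via ϵ: add p0.
From p13 via ϵ: add p12.
From p0 via ϵ: add p5.
From p12 via ϵ: add p3.
No new states can be added; the closed set is {p0, p1, p2, p3, p5, p6, p8, p12, p13, p15}.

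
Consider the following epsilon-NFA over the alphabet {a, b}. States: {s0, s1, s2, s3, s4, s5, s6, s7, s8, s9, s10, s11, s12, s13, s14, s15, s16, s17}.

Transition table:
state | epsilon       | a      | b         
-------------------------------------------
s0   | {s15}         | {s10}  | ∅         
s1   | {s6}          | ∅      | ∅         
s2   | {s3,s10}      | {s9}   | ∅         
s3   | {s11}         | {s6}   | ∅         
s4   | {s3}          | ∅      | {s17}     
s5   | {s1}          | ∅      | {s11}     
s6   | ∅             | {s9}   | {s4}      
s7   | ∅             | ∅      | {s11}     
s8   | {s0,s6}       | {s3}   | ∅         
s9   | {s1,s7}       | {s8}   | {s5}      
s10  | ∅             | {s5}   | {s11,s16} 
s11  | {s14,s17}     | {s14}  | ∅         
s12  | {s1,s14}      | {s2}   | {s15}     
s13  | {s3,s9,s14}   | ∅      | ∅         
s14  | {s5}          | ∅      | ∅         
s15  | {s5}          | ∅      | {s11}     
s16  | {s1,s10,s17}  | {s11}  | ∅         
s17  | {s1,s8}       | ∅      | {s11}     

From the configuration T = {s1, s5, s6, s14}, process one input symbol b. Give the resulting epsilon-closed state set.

s5 on b → {s11}.
s6 on b → {s4}.
No b-transition from s1, s14.
Union after reading b: {s4, s11}.
Now take the epsilon-closure:
From s4 via epsilon: add s3.
From s11 via epsilon: add s14, s17.
From s14 via epsilon: add s5.
From s17 via epsilon: add s1, s8.
From s1 via epsilon: add s6.
From s8 via epsilon: add s0.
From s0 via epsilon: add s15.
No new states can be added; the closed set is {s0, s1, s3, s4, s5, s6, s8, s11, s14, s15, s17}.

{s0, s1, s3, s4, s5, s6, s8, s11, s14, s15, s17}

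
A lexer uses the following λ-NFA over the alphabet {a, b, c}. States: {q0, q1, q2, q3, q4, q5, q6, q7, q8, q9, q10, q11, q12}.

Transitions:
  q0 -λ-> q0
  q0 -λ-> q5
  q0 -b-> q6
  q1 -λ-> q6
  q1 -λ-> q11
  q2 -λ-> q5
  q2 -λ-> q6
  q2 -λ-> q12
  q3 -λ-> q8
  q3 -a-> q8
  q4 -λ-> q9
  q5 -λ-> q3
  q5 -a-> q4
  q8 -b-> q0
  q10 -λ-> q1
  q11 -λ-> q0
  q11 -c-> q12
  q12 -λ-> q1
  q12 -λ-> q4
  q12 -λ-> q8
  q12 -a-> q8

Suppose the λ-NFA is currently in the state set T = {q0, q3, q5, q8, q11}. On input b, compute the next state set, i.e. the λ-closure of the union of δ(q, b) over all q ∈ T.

{q0, q3, q5, q6, q8}

q0 on b → {q6}.
q8 on b → {q0}.
No b-transition from q3, q5, q11.
Union after reading b: {q0, q6}.
Now take the λ-closure:
From q0 via λ: add q5.
From q5 via λ: add q3.
From q3 via λ: add q8.
No new states can be added; the closed set is {q0, q3, q5, q6, q8}.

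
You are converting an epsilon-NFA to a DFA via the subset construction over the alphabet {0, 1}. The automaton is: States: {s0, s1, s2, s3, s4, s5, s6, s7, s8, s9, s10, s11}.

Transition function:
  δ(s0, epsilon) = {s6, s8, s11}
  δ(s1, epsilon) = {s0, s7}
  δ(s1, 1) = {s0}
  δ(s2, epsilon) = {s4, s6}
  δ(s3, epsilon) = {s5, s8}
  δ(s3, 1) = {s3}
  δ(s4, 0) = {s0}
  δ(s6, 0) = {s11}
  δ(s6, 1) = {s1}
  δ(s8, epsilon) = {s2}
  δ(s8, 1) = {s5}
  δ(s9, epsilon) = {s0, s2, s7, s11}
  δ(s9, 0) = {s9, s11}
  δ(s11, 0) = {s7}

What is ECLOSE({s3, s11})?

{s2, s3, s4, s5, s6, s8, s11}

Start with {s3, s11}.
From s3 via epsilon: add s5, s8.
From s8 via epsilon: add s2.
From s2 via epsilon: add s4, s6.
No new states can be added; the closed set is {s2, s3, s4, s5, s6, s8, s11}.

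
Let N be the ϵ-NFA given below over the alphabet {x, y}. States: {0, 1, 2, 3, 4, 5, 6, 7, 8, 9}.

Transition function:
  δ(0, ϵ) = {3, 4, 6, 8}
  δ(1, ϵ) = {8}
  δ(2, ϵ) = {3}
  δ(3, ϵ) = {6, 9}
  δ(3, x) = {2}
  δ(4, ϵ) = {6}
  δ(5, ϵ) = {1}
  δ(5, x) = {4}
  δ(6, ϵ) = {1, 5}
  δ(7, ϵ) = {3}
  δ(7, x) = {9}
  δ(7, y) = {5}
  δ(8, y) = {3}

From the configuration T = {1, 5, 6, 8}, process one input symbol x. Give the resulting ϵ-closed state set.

5 on x → {4}.
No x-transition from 1, 6, 8.
Union after reading x: {4}.
Now take the ϵ-closure:
From 4 via ϵ: add 6.
From 6 via ϵ: add 1, 5.
From 1 via ϵ: add 8.
No new states can be added; the closed set is {1, 4, 5, 6, 8}.

{1, 4, 5, 6, 8}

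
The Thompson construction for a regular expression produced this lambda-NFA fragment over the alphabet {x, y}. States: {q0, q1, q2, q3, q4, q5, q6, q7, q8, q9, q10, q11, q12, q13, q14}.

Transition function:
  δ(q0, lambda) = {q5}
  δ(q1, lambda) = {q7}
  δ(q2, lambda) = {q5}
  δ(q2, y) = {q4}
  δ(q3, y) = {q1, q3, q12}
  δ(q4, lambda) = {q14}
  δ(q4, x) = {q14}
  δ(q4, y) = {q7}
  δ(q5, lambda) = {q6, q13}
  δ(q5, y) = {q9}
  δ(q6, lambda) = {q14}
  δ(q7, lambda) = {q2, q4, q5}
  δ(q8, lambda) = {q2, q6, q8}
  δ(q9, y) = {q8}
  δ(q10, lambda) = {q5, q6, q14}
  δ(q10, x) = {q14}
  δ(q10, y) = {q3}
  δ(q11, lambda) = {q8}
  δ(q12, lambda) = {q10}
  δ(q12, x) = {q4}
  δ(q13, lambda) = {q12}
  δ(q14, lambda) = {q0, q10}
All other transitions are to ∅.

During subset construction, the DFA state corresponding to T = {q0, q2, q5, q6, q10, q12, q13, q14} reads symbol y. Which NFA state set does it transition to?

{q0, q3, q4, q5, q6, q9, q10, q12, q13, q14}

q2 on y → {q4}.
q5 on y → {q9}.
q10 on y → {q3}.
No y-transition from q0, q6, q12, q13, q14.
Union after reading y: {q3, q4, q9}.
Now take the lambda-closure:
From q4 via lambda: add q14.
From q14 via lambda: add q0, q10.
From q0 via lambda: add q5.
From q10 via lambda: add q6.
From q5 via lambda: add q13.
From q13 via lambda: add q12.
No new states can be added; the closed set is {q0, q3, q4, q5, q6, q9, q10, q12, q13, q14}.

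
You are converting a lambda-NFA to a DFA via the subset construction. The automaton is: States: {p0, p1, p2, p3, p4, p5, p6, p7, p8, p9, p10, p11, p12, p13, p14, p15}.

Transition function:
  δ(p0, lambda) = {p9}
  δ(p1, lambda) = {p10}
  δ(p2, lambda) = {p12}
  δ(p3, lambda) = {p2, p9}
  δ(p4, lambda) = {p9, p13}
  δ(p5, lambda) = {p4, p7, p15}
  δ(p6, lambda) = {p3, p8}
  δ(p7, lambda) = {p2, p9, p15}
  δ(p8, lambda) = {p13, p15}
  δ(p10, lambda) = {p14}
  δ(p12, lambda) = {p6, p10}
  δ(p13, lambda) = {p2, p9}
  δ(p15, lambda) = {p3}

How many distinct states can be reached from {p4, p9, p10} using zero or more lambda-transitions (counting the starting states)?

Start with {p4, p9, p10}.
From p4 via lambda: add p13.
From p10 via lambda: add p14.
From p13 via lambda: add p2.
From p2 via lambda: add p12.
From p12 via lambda: add p6.
From p6 via lambda: add p3, p8.
From p8 via lambda: add p15.
lambda-closure = {p2, p3, p4, p6, p8, p9, p10, p12, p13, p14, p15}, which has 11 states.

11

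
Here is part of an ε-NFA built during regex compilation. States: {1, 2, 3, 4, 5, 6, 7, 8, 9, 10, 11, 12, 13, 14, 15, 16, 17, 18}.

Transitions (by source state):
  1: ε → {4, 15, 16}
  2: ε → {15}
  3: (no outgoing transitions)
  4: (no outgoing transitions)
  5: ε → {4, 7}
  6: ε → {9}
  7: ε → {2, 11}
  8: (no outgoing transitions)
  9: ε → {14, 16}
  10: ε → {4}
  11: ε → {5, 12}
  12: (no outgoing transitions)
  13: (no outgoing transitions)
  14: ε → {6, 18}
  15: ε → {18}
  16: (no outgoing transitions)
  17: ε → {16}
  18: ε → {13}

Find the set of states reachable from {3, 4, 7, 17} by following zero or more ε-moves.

{2, 3, 4, 5, 7, 11, 12, 13, 15, 16, 17, 18}

Start with {3, 4, 7, 17}.
From 7 via ε: add 2, 11.
From 17 via ε: add 16.
From 2 via ε: add 15.
From 11 via ε: add 5, 12.
From 15 via ε: add 18.
From 18 via ε: add 13.
No new states can be added; the closed set is {2, 3, 4, 5, 7, 11, 12, 13, 15, 16, 17, 18}.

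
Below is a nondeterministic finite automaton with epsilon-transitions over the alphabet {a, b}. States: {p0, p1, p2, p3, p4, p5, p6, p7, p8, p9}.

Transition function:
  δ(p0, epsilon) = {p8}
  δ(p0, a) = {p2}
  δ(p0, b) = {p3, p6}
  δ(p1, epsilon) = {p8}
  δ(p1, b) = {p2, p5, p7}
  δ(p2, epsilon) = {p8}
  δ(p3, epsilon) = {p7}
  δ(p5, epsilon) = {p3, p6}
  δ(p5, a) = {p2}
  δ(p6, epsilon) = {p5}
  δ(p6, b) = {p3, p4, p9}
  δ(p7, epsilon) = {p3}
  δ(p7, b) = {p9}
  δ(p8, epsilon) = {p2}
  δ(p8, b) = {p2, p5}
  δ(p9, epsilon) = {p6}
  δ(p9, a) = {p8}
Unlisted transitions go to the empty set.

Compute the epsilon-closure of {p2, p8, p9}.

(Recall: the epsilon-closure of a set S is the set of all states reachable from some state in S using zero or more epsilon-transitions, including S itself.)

Start with {p2, p8, p9}.
From p9 via epsilon: add p6.
From p6 via epsilon: add p5.
From p5 via epsilon: add p3.
From p3 via epsilon: add p7.
No new states can be added; the closed set is {p2, p3, p5, p6, p7, p8, p9}.

{p2, p3, p5, p6, p7, p8, p9}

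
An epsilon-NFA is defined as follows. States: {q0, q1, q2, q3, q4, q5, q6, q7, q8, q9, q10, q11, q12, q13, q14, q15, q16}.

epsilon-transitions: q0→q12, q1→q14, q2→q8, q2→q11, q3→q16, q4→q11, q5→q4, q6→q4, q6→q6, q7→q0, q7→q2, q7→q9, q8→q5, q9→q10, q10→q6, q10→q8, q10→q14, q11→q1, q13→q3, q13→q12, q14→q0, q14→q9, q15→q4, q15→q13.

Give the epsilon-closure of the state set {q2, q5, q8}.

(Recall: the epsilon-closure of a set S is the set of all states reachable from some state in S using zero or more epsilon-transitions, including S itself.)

{q0, q1, q2, q4, q5, q6, q8, q9, q10, q11, q12, q14}

Start with {q2, q5, q8}.
From q2 via epsilon: add q11.
From q5 via epsilon: add q4.
From q11 via epsilon: add q1.
From q1 via epsilon: add q14.
From q14 via epsilon: add q0, q9.
From q0 via epsilon: add q12.
From q9 via epsilon: add q10.
From q10 via epsilon: add q6.
No new states can be added; the closed set is {q0, q1, q2, q4, q5, q6, q8, q9, q10, q11, q12, q14}.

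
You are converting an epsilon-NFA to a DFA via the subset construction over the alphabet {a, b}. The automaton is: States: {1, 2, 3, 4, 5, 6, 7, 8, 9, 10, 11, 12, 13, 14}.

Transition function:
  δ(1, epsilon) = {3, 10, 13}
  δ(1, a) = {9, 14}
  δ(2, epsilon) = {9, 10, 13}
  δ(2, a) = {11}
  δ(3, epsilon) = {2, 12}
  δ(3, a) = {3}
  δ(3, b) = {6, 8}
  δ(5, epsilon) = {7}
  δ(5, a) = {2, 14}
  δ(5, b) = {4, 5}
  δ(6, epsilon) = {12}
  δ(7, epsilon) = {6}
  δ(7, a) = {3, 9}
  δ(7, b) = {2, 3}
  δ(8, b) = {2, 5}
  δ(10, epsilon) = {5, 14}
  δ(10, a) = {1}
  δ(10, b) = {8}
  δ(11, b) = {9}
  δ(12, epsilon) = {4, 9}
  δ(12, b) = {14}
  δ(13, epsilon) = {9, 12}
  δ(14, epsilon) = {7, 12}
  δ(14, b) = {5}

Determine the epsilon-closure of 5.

{4, 5, 6, 7, 9, 12}

Start with {5}.
From 5 via epsilon: add 7.
From 7 via epsilon: add 6.
From 6 via epsilon: add 12.
From 12 via epsilon: add 4, 9.
No new states can be added; the closed set is {4, 5, 6, 7, 9, 12}.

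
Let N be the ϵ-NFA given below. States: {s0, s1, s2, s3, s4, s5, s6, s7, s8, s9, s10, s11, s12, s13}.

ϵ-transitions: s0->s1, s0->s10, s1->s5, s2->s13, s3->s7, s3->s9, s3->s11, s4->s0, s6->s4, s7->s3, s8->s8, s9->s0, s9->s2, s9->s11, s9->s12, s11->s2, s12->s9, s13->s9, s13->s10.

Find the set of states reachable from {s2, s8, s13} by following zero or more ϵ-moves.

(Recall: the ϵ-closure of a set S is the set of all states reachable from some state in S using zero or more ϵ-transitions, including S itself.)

Start with {s2, s8, s13}.
From s13 via ϵ: add s9, s10.
From s9 via ϵ: add s0, s11, s12.
From s0 via ϵ: add s1.
From s1 via ϵ: add s5.
No new states can be added; the closed set is {s0, s1, s2, s5, s8, s9, s10, s11, s12, s13}.

{s0, s1, s2, s5, s8, s9, s10, s11, s12, s13}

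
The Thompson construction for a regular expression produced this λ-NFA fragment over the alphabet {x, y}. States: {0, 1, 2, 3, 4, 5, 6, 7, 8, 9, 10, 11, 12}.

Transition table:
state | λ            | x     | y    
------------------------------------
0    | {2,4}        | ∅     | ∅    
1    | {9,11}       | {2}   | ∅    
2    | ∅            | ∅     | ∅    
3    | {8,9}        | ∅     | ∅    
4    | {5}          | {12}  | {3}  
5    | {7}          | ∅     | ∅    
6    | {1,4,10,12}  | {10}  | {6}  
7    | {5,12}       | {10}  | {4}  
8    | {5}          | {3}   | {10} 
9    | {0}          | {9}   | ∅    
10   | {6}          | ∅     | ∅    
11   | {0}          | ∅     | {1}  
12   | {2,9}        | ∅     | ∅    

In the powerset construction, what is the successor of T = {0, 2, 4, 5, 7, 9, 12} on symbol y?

{0, 2, 3, 4, 5, 7, 8, 9, 12}

4 on y → {3}.
7 on y → {4}.
No y-transition from 0, 2, 5, 9, 12.
Union after reading y: {3, 4}.
Now take the λ-closure:
From 3 via λ: add 8, 9.
From 4 via λ: add 5.
From 5 via λ: add 7.
From 9 via λ: add 0.
From 0 via λ: add 2.
From 7 via λ: add 12.
No new states can be added; the closed set is {0, 2, 3, 4, 5, 7, 8, 9, 12}.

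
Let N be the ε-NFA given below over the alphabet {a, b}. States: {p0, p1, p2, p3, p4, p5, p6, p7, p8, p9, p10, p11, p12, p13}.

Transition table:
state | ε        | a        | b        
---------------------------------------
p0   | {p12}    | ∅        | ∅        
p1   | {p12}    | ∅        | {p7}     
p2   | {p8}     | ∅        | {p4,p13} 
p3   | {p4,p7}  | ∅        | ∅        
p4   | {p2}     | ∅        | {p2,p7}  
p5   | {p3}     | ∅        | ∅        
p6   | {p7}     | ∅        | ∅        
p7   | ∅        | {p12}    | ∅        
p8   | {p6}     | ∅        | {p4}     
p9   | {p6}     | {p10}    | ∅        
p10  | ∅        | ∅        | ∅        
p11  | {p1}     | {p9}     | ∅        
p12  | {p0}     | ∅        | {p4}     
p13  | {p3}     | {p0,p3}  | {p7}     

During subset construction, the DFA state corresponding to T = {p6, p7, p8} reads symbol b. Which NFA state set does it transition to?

p8 on b → {p4}.
No b-transition from p6, p7.
Union after reading b: {p4}.
Now take the ε-closure:
From p4 via ε: add p2.
From p2 via ε: add p8.
From p8 via ε: add p6.
From p6 via ε: add p7.
No new states can be added; the closed set is {p2, p4, p6, p7, p8}.

{p2, p4, p6, p7, p8}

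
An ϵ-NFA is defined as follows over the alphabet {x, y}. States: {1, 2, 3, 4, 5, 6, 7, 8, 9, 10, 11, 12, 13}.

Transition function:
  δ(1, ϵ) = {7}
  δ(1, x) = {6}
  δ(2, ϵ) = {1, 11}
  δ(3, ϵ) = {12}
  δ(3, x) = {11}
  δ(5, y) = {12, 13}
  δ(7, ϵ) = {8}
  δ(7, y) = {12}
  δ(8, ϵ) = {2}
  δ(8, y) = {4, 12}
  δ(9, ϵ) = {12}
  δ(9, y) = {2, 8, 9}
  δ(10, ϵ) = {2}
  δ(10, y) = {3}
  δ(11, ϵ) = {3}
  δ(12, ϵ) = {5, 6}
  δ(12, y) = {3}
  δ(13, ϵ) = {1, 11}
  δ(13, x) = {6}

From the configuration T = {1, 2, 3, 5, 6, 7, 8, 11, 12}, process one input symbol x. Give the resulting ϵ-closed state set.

1 on x → {6}.
3 on x → {11}.
No x-transition from 2, 5, 6, 7, 8, 11, 12.
Union after reading x: {6, 11}.
Now take the ϵ-closure:
From 11 via ϵ: add 3.
From 3 via ϵ: add 12.
From 12 via ϵ: add 5.
No new states can be added; the closed set is {3, 5, 6, 11, 12}.

{3, 5, 6, 11, 12}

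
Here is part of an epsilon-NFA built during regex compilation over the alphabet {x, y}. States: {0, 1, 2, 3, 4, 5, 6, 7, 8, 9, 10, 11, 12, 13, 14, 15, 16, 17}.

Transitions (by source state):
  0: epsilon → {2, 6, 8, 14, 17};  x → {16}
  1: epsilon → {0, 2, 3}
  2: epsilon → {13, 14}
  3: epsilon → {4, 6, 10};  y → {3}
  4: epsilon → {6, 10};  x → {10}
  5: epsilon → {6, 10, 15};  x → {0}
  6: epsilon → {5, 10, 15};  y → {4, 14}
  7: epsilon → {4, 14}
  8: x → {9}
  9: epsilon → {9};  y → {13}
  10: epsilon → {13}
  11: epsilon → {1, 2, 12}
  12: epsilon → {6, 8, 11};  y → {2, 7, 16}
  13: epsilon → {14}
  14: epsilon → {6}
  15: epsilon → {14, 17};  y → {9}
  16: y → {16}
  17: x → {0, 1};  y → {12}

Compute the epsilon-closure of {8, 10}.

{5, 6, 8, 10, 13, 14, 15, 17}

Start with {8, 10}.
From 10 via epsilon: add 13.
From 13 via epsilon: add 14.
From 14 via epsilon: add 6.
From 6 via epsilon: add 5, 15.
From 15 via epsilon: add 17.
No new states can be added; the closed set is {5, 6, 8, 10, 13, 14, 15, 17}.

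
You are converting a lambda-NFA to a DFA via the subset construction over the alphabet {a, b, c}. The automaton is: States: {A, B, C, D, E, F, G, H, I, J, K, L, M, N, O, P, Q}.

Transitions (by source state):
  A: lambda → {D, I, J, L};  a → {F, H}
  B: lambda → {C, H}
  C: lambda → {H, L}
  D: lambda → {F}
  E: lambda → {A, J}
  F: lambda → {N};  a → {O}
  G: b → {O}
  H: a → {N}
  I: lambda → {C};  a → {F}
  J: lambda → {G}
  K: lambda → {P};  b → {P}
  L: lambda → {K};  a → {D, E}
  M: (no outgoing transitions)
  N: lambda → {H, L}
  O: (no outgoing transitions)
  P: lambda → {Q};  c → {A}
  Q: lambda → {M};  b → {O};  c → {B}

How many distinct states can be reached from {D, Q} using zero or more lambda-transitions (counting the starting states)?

Start with {D, Q}.
From D via lambda: add F.
From Q via lambda: add M.
From F via lambda: add N.
From N via lambda: add H, L.
From L via lambda: add K.
From K via lambda: add P.
lambda-closure = {D, F, H, K, L, M, N, P, Q}, which has 9 states.

9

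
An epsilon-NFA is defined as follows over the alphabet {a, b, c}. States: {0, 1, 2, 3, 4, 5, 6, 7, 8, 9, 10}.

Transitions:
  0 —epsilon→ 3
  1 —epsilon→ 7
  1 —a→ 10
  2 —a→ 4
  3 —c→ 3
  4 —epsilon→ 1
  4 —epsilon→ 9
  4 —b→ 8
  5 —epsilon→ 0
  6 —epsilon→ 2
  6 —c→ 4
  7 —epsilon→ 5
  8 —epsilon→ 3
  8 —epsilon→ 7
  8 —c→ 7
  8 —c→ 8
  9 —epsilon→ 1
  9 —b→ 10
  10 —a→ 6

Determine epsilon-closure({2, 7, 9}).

{0, 1, 2, 3, 5, 7, 9}

Start with {2, 7, 9}.
From 7 via epsilon: add 5.
From 9 via epsilon: add 1.
From 5 via epsilon: add 0.
From 0 via epsilon: add 3.
No new states can be added; the closed set is {0, 1, 2, 3, 5, 7, 9}.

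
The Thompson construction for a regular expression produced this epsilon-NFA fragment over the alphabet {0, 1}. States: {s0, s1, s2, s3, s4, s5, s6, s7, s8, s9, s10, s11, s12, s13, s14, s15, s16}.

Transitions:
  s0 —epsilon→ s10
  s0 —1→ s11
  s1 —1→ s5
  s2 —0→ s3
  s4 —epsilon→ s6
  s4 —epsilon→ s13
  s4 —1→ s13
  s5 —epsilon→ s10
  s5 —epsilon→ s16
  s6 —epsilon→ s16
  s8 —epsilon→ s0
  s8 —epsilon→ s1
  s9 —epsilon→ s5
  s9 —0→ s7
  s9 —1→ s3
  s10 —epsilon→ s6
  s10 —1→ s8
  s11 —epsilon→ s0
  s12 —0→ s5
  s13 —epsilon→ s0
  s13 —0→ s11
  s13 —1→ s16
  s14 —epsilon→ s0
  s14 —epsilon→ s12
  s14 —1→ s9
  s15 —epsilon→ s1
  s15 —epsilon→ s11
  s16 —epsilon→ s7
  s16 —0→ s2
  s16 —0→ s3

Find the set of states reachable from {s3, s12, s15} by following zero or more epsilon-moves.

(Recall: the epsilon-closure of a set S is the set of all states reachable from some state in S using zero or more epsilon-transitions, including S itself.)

{s0, s1, s3, s6, s7, s10, s11, s12, s15, s16}

Start with {s3, s12, s15}.
From s15 via epsilon: add s1, s11.
From s11 via epsilon: add s0.
From s0 via epsilon: add s10.
From s10 via epsilon: add s6.
From s6 via epsilon: add s16.
From s16 via epsilon: add s7.
No new states can be added; the closed set is {s0, s1, s3, s6, s7, s10, s11, s12, s15, s16}.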